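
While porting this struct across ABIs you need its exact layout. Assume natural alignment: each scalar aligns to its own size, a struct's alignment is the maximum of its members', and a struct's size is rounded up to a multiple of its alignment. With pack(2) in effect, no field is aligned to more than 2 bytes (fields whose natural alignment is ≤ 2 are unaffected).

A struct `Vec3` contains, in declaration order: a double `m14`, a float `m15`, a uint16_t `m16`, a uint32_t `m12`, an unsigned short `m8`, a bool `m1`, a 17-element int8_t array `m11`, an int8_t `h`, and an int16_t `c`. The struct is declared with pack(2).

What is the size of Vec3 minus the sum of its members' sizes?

1

@0: m14 [8B, align 2] → 8
@8: m15 [4B, align 2] → 12
@12: m16 [2B, align 2] → 14
@14: m12 [4B, align 2] → 18
@18: m8 [2B, align 2] → 20
@20: m1 [1B, align 1] → 21
@21: m11 [17B, align 1] → 38
@38: h [1B, align 1] → 39
+1 pad (align 2)
@40: c [2B, align 2] → 42
size 42, align 2
data bytes 41, size 42 → padding 1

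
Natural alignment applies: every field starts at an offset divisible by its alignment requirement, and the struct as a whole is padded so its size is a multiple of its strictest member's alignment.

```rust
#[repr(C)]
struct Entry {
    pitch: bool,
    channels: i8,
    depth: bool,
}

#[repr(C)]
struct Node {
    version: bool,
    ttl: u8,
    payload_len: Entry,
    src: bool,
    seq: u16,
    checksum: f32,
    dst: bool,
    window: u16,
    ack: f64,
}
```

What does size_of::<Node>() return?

Entry: pitch at 0 (size 1, align 1) → ends 1; channels at 1 (size 1, align 1) → ends 2; depth at 2 (size 1, align 1) → ends 3; total 3 bytes, alignment 1
version at 0 (size 1, align 1) → ends 1
ttl at 1 (size 1, align 1) → ends 2
payload_len at 2 (size 3, align 1) → ends 5
src at 5 (size 1, align 1) → ends 6
seq at 6 (size 2, align 2) → ends 8
checksum at 8 (size 4, align 4) → ends 12
dst at 12 (size 1, align 1) → ends 13
pad 1 to align 2 for window
window at 14 (size 2, align 2) → ends 16
ack at 16 (size 8, align 8) → ends 24
total 24 bytes, alignment 8

24 bytes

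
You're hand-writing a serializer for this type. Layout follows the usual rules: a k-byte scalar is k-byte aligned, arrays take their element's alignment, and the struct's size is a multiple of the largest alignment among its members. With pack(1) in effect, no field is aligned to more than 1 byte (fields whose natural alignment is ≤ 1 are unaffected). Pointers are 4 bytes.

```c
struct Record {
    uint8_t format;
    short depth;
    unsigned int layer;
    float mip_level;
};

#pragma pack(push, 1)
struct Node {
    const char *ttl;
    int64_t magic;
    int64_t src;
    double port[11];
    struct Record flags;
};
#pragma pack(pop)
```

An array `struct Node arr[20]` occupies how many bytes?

2400

Record: @0: format [1B, align 1] → 1; +1 pad (align 2); @2: depth [2B, align 2] → 4; @4: layer [4B, align 4] → 8; @8: mip_level [4B, align 4] → 12; size 12, align 4
@0: ttl [4B, align 1] → 4
@4: magic [8B, align 1] → 12
@12: src [8B, align 1] → 20
@20: port [88B, align 1] → 108
@108: flags [12B, align 1] → 120
size 120, align 1
array of 20: 20 × 120 = 2400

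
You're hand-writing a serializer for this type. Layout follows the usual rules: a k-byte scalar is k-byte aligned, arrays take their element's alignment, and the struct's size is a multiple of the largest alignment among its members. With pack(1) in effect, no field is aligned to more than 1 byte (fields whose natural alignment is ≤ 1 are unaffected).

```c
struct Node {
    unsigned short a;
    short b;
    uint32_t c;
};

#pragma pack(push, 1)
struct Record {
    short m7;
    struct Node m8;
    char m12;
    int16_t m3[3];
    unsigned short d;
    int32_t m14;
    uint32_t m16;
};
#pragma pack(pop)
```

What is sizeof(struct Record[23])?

Node: a at 0 (size 2, align 2) → ends 2; b at 2 (size 2, align 2) → ends 4; c at 4 (size 4, align 4) → ends 8; total 8 bytes, alignment 4
m7 at 0 (size 2, align 1) → ends 2
m8 at 2 (size 8, align 1) → ends 10
m12 at 10 (size 1, align 1) → ends 11
m3 at 11 (size 6, align 1) → ends 17
d at 17 (size 2, align 1) → ends 19
m14 at 19 (size 4, align 1) → ends 23
m16 at 23 (size 4, align 1) → ends 27
total 27 bytes, alignment 1
array of 23: 23 × 27 = 621

621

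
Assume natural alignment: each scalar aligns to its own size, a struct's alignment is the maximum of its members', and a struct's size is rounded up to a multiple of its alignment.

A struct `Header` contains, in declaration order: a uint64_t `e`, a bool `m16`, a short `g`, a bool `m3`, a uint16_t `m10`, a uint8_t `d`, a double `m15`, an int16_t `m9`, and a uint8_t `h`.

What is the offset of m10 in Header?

e at 0 (size 8, align 8) → ends 8
m16 at 8 (size 1, align 1) → ends 9
pad 1 to align 2 for g
g at 10 (size 2, align 2) → ends 12
m3 at 12 (size 1, align 1) → ends 13
pad 1 to align 2 for m10
m10 at 14 (size 2, align 2) → ends 16

14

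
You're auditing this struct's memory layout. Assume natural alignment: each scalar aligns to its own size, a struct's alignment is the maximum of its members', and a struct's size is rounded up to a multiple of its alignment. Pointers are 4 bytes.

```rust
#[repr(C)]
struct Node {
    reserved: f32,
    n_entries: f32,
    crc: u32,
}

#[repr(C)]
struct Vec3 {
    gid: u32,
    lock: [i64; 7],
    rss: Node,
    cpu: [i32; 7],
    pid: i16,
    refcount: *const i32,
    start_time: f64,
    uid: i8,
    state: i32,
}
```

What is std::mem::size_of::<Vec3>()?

Node: @0: reserved [4B, align 4] → 4; @4: n_entries [4B, align 4] → 8; @8: crc [4B, align 4] → 12; size 12, align 4
@0: gid [4B, align 4] → 4
+4 pad (align 8)
@8: lock [56B, align 8] → 64
@64: rss [12B, align 4] → 76
@76: cpu [28B, align 4] → 104
@104: pid [2B, align 2] → 106
+2 pad (align 4)
@108: refcount [4B, align 4] → 112
@112: start_time [8B, align 8] → 120
@120: uid [1B, align 1] → 121
+3 pad (align 4)
@124: state [4B, align 4] → 128
size 128, align 8

128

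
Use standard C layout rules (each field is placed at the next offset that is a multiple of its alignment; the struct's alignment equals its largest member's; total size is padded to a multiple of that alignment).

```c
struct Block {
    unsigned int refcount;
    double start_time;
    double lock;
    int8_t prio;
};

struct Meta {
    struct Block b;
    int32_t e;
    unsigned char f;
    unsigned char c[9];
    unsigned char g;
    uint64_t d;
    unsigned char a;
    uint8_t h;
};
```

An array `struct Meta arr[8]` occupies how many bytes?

Block: refcount at 0 (size 4, align 4) → ends 4; pad 4 to align 8 for start_time; start_time at 8 (size 8, align 8) → ends 16; lock at 16 (size 8, align 8) → ends 24; prio at 24 (size 1, align 1) → ends 25; tail pad 7 to reach multiple of 8; total 32 bytes, alignment 8
b at 0 (size 32, align 8) → ends 32
e at 32 (size 4, align 4) → ends 36
f at 36 (size 1, align 1) → ends 37
c at 37 (size 9, align 1) → ends 46
g at 46 (size 1, align 1) → ends 47
pad 1 to align 8 for d
d at 48 (size 8, align 8) → ends 56
a at 56 (size 1, align 1) → ends 57
h at 57 (size 1, align 1) → ends 58
tail pad 6 to reach multiple of 8
total 64 bytes, alignment 8
array of 8: 8 × 64 = 512

512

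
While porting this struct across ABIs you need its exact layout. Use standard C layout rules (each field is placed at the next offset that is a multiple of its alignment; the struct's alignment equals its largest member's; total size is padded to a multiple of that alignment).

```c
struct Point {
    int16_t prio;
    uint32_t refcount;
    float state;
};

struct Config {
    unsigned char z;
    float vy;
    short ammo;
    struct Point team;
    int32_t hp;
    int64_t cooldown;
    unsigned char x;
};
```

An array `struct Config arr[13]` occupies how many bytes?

624

Point: prio at 0 (size 2, align 2) → ends 2; pad 2 to align 4 for refcount; refcount at 4 (size 4, align 4) → ends 8; state at 8 (size 4, align 4) → ends 12; total 12 bytes, alignment 4
z at 0 (size 1, align 1) → ends 1
pad 3 to align 4 for vy
vy at 4 (size 4, align 4) → ends 8
ammo at 8 (size 2, align 2) → ends 10
pad 2 to align 4 for team
team at 12 (size 12, align 4) → ends 24
hp at 24 (size 4, align 4) → ends 28
pad 4 to align 8 for cooldown
cooldown at 32 (size 8, align 8) → ends 40
x at 40 (size 1, align 1) → ends 41
tail pad 7 to reach multiple of 8
total 48 bytes, alignment 8
array of 13: 13 × 48 = 624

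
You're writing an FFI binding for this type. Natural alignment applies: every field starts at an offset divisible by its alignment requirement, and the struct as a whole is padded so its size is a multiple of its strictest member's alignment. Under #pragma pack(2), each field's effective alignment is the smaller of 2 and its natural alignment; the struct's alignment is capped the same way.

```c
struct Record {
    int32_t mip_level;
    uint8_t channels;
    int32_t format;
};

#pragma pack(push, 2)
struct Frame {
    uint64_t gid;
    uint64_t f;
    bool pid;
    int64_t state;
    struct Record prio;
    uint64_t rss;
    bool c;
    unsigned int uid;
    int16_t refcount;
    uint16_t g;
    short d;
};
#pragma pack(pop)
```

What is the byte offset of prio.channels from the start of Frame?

30

Record: 0..4  mip_level  (4B, 4-aligned); 4..5  channels  (1B, 1-aligned); 5..8  -- padding (3B); 8..12  format  (4B, 4-aligned); sizeof = 12, alignof = 4
0..8  gid  (8B, 2-aligned)
8..16  f  (8B, 2-aligned)
16..17  pid  (1B, 1-aligned)
17..18  -- padding (1B)
18..26  state  (8B, 2-aligned)
26..38  prio  (12B, 2-aligned)
within Record: channels at 4
26 + 4 = 30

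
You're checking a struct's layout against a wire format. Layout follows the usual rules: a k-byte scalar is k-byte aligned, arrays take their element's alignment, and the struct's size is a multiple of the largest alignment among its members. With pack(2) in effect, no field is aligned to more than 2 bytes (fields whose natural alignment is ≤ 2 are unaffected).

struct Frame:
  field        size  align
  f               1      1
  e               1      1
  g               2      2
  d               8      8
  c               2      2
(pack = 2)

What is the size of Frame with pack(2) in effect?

14

f at 0 (size 1, align 1) → ends 1
e at 1 (size 1, align 1) → ends 2
g at 2 (size 2, align 2) → ends 4
d at 4 (size 8, align 2) → ends 12
c at 12 (size 2, align 2) → ends 14
total 14 bytes, alignment 2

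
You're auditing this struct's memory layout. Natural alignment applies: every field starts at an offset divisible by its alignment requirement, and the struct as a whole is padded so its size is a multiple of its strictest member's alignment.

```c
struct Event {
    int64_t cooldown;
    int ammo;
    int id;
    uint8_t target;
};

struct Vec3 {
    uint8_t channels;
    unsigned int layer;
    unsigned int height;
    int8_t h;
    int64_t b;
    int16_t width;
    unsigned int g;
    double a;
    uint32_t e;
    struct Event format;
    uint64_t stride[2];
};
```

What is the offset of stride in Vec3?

Event: cooldown at 0 (size 8, align 8) → ends 8; ammo at 8 (size 4, align 4) → ends 12; id at 12 (size 4, align 4) → ends 16; target at 16 (size 1, align 1) → ends 17; tail pad 7 to reach multiple of 8; total 24 bytes, alignment 8
channels at 0 (size 1, align 1) → ends 1
pad 3 to align 4 for layer
layer at 4 (size 4, align 4) → ends 8
height at 8 (size 4, align 4) → ends 12
h at 12 (size 1, align 1) → ends 13
pad 3 to align 8 for b
b at 16 (size 8, align 8) → ends 24
width at 24 (size 2, align 2) → ends 26
pad 2 to align 4 for g
g at 28 (size 4, align 4) → ends 32
a at 32 (size 8, align 8) → ends 40
e at 40 (size 4, align 4) → ends 44
pad 4 to align 8 for format
format at 48 (size 24, align 8) → ends 72
stride at 72 (size 16, align 8) → ends 88

72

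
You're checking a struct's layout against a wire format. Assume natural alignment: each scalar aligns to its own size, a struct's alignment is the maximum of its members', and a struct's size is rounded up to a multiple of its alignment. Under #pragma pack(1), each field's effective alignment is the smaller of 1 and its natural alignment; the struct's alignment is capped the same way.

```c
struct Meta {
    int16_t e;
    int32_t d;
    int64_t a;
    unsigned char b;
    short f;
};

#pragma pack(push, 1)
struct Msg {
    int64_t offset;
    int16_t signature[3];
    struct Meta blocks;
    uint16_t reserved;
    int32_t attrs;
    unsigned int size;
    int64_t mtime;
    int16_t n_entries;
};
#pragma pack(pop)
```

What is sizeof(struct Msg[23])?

1334

Meta: 0..2  e  (2B, 2-aligned); 2..4  -- padding (2B); 4..8  d  (4B, 4-aligned); 8..16  a  (8B, 8-aligned); 16..17  b  (1B, 1-aligned); 17..18  -- padding (1B); 18..20  f  (2B, 2-aligned); 20..24  -- tail padding (4B); sizeof = 24, alignof = 8
0..8  offset  (8B, 1-aligned)
8..14  signature  (6B, 1-aligned)
14..38  blocks  (24B, 1-aligned)
38..40  reserved  (2B, 1-aligned)
40..44  attrs  (4B, 1-aligned)
44..48  size  (4B, 1-aligned)
48..56  mtime  (8B, 1-aligned)
56..58  n_entries  (2B, 1-aligned)
sizeof = 58, alignof = 1
array of 23: 23 × 58 = 1334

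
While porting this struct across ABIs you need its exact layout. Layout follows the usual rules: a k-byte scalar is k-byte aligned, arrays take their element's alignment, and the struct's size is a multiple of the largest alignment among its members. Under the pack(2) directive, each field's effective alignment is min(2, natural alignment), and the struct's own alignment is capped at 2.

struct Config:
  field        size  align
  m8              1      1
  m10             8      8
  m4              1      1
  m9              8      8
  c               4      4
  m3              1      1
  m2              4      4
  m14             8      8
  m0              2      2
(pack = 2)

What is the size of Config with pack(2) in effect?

40

m8 at 0 (size 1, align 1) → ends 1
pad 1 to align 2 for m10
m10 at 2 (size 8, align 2) → ends 10
m4 at 10 (size 1, align 1) → ends 11
pad 1 to align 2 for m9
m9 at 12 (size 8, align 2) → ends 20
c at 20 (size 4, align 2) → ends 24
m3 at 24 (size 1, align 1) → ends 25
pad 1 to align 2 for m2
m2 at 26 (size 4, align 2) → ends 30
m14 at 30 (size 8, align 2) → ends 38
m0 at 38 (size 2, align 2) → ends 40
total 40 bytes, alignment 2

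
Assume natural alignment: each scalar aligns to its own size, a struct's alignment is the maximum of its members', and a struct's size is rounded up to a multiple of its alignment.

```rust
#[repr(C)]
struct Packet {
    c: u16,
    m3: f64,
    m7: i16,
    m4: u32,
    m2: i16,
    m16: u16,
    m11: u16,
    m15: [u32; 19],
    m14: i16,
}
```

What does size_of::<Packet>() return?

112

c at 0 (size 2, align 2) → ends 2
pad 6 to align 8 for m3
m3 at 8 (size 8, align 8) → ends 16
m7 at 16 (size 2, align 2) → ends 18
pad 2 to align 4 for m4
m4 at 20 (size 4, align 4) → ends 24
m2 at 24 (size 2, align 2) → ends 26
m16 at 26 (size 2, align 2) → ends 28
m11 at 28 (size 2, align 2) → ends 30
pad 2 to align 4 for m15
m15 at 32 (size 76, align 4) → ends 108
m14 at 108 (size 2, align 2) → ends 110
tail pad 2 to reach multiple of 8
total 112 bytes, alignment 8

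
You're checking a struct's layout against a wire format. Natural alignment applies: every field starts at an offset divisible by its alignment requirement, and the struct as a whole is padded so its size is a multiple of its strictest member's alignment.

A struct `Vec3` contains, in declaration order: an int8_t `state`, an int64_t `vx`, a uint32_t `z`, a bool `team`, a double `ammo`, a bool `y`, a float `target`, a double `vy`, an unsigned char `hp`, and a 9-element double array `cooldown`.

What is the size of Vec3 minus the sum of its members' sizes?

0..1  state  (1B, 1-aligned)
1..8  -- padding (7B)
8..16  vx  (8B, 8-aligned)
16..20  z  (4B, 4-aligned)
20..21  team  (1B, 1-aligned)
21..24  -- padding (3B)
24..32  ammo  (8B, 8-aligned)
32..33  y  (1B, 1-aligned)
33..36  -- padding (3B)
36..40  target  (4B, 4-aligned)
40..48  vy  (8B, 8-aligned)
48..49  hp  (1B, 1-aligned)
49..56  -- padding (7B)
56..128  cooldown  (72B, 8-aligned)
sizeof = 128, alignof = 8
data bytes 108, size 128 → padding 20

20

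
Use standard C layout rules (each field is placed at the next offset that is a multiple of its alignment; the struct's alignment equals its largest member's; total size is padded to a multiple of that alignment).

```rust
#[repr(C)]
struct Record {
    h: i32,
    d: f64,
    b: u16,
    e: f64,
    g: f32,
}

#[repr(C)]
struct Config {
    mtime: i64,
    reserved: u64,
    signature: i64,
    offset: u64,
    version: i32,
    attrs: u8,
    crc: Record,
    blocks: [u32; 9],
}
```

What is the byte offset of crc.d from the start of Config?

Record: @0: h [4B, align 4] → 4; +4 pad (align 8); @8: d [8B, align 8] → 16; @16: b [2B, align 2] → 18; +6 pad (align 8); @24: e [8B, align 8] → 32; @32: g [4B, align 4] → 36; +4 tail pad (align 8); size 40, align 8
@0: mtime [8B, align 8] → 8
@8: reserved [8B, align 8] → 16
@16: signature [8B, align 8] → 24
@24: offset [8B, align 8] → 32
@32: version [4B, align 4] → 36
@36: attrs [1B, align 1] → 37
+3 pad (align 8)
@40: crc [40B, align 8] → 80
within Record: d at 8
40 + 8 = 48

48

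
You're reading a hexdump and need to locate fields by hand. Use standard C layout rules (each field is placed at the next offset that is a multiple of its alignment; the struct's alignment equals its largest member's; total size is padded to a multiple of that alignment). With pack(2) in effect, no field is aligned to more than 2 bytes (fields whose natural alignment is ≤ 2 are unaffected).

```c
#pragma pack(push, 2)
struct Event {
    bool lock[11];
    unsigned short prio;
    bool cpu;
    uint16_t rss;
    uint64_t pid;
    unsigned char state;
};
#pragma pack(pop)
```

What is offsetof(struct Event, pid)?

18

@0: lock [11B, align 1] → 11
+1 pad (align 2)
@12: prio [2B, align 2] → 14
@14: cpu [1B, align 1] → 15
+1 pad (align 2)
@16: rss [2B, align 2] → 18
@18: pid [8B, align 2] → 26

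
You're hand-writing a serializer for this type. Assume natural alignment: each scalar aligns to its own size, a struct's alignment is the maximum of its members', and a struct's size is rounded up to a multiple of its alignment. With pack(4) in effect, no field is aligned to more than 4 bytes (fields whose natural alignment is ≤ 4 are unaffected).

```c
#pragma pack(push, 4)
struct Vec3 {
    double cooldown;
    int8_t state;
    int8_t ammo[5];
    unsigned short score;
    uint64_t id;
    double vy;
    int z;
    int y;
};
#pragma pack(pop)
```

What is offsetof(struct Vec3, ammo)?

@0: cooldown [8B, align 4] → 8
@8: state [1B, align 1] → 9
@9: ammo [5B, align 1] → 14

9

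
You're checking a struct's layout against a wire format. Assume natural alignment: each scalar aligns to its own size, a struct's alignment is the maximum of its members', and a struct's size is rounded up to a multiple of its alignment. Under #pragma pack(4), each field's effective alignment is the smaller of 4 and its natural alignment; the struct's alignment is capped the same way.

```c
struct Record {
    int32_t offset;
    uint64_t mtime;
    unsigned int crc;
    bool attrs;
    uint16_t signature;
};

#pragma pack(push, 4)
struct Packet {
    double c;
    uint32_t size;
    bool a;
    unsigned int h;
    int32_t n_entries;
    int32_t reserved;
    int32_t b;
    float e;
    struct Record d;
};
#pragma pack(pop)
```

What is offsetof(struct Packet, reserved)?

24

Record: 0..4  offset  (4B, 4-aligned); 4..8  -- padding (4B); 8..16  mtime  (8B, 8-aligned); 16..20  crc  (4B, 4-aligned); 20..21  attrs  (1B, 1-aligned); 21..22  -- padding (1B); 22..24  signature  (2B, 2-aligned); sizeof = 24, alignof = 8
0..8  c  (8B, 4-aligned)
8..12  size  (4B, 4-aligned)
12..13  a  (1B, 1-aligned)
13..16  -- padding (3B)
16..20  h  (4B, 4-aligned)
20..24  n_entries  (4B, 4-aligned)
24..28  reserved  (4B, 4-aligned)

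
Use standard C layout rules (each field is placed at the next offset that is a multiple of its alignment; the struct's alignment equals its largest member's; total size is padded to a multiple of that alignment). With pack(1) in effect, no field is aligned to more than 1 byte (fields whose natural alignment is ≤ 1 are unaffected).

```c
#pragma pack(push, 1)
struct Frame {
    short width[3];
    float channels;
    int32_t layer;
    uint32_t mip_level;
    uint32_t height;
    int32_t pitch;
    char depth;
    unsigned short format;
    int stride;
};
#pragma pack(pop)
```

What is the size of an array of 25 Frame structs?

width at 0 (size 6, align 1) → ends 6
channels at 6 (size 4, align 1) → ends 10
layer at 10 (size 4, align 1) → ends 14
mip_level at 14 (size 4, align 1) → ends 18
height at 18 (size 4, align 1) → ends 22
pitch at 22 (size 4, align 1) → ends 26
depth at 26 (size 1, align 1) → ends 27
format at 27 (size 2, align 1) → ends 29
stride at 29 (size 4, align 1) → ends 33
total 33 bytes, alignment 1
array of 25: 25 × 33 = 825

825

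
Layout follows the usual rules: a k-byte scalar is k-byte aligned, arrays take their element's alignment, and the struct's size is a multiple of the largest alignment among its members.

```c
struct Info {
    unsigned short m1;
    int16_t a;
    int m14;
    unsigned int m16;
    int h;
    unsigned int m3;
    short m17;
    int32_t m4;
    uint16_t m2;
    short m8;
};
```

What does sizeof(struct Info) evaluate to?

m1 at 0 (size 2, align 2) → ends 2
a at 2 (size 2, align 2) → ends 4
m14 at 4 (size 4, align 4) → ends 8
m16 at 8 (size 4, align 4) → ends 12
h at 12 (size 4, align 4) → ends 16
m3 at 16 (size 4, align 4) → ends 20
m17 at 20 (size 2, align 2) → ends 22
pad 2 to align 4 for m4
m4 at 24 (size 4, align 4) → ends 28
m2 at 28 (size 2, align 2) → ends 30
m8 at 30 (size 2, align 2) → ends 32
total 32 bytes, alignment 4

32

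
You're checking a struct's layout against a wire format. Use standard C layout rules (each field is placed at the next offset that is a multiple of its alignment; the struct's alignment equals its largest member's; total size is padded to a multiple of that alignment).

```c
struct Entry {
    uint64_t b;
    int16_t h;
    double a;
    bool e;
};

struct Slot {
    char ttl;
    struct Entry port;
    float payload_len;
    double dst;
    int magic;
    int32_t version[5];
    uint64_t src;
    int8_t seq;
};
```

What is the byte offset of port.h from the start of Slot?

Entry: @0: b [8B, align 8] → 8; @8: h [2B, align 2] → 10; +6 pad (align 8); @16: a [8B, align 8] → 24; @24: e [1B, align 1] → 25; +7 tail pad (align 8); size 32, align 8
@0: ttl [1B, align 1] → 1
+7 pad (align 8)
@8: port [32B, align 8] → 40
within Entry: h at 8
8 + 8 = 16

16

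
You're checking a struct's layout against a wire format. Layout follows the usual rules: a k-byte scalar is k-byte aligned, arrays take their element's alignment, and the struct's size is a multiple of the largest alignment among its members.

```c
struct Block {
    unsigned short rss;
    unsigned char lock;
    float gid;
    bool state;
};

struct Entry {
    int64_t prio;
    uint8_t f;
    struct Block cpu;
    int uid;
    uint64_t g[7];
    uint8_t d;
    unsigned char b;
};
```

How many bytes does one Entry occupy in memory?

Block: rss at 0 (size 2, align 2) → ends 2; lock at 2 (size 1, align 1) → ends 3; pad 1 to align 4 for gid; gid at 4 (size 4, align 4) → ends 8; state at 8 (size 1, align 1) → ends 9; tail pad 3 to reach multiple of 4; total 12 bytes, alignment 4
prio at 0 (size 8, align 8) → ends 8
f at 8 (size 1, align 1) → ends 9
pad 3 to align 4 for cpu
cpu at 12 (size 12, align 4) → ends 24
uid at 24 (size 4, align 4) → ends 28
pad 4 to align 8 for g
g at 32 (size 56, align 8) → ends 88
d at 88 (size 1, align 1) → ends 89
b at 89 (size 1, align 1) → ends 90
tail pad 6 to reach multiple of 8
total 96 bytes, alignment 8

96 bytes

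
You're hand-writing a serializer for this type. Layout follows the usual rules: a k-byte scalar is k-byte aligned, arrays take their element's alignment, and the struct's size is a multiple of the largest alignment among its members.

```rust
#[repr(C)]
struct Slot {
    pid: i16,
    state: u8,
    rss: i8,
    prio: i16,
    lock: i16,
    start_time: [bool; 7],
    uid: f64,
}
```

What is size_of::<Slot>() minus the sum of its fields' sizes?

1

0..2  pid  (2B, 2-aligned)
2..3  state  (1B, 1-aligned)
3..4  rss  (1B, 1-aligned)
4..6  prio  (2B, 2-aligned)
6..8  lock  (2B, 2-aligned)
8..15  start_time  (7B, 1-aligned)
15..16  -- padding (1B)
16..24  uid  (8B, 8-aligned)
sizeof = 24, alignof = 8
data bytes 23, size 24 → padding 1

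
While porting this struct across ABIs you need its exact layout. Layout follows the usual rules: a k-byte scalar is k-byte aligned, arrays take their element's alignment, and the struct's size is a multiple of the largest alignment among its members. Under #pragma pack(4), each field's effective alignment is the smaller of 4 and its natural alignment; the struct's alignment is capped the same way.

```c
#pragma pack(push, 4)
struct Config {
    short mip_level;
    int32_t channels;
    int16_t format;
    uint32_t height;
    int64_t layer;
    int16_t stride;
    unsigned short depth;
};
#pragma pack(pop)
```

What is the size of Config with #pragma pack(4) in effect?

28

@0: mip_level [2B, align 2] → 2
+2 pad (align 4)
@4: channels [4B, align 4] → 8
@8: format [2B, align 2] → 10
+2 pad (align 4)
@12: height [4B, align 4] → 16
@16: layer [8B, align 4] → 24
@24: stride [2B, align 2] → 26
@26: depth [2B, align 2] → 28
size 28, align 4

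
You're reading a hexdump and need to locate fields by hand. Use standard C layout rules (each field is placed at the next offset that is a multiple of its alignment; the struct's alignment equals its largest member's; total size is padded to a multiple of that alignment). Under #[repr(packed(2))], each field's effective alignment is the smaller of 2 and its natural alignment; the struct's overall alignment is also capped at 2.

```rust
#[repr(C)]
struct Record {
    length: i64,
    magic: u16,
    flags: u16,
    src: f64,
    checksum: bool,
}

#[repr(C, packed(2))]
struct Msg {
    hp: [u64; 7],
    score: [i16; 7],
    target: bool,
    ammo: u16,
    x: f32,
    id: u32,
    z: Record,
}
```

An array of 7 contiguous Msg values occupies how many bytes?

798

Record: length at 0 (size 8, align 8) → ends 8; magic at 8 (size 2, align 2) → ends 10; flags at 10 (size 2, align 2) → ends 12; pad 4 to align 8 for src; src at 16 (size 8, align 8) → ends 24; checksum at 24 (size 1, align 1) → ends 25; tail pad 7 to reach multiple of 8; total 32 bytes, alignment 8
hp at 0 (size 56, align 2) → ends 56
score at 56 (size 14, align 2) → ends 70
target at 70 (size 1, align 1) → ends 71
pad 1 to align 2 for ammo
ammo at 72 (size 2, align 2) → ends 74
x at 74 (size 4, align 2) → ends 78
id at 78 (size 4, align 2) → ends 82
z at 82 (size 32, align 2) → ends 114
total 114 bytes, alignment 2
array of 7: 7 × 114 = 798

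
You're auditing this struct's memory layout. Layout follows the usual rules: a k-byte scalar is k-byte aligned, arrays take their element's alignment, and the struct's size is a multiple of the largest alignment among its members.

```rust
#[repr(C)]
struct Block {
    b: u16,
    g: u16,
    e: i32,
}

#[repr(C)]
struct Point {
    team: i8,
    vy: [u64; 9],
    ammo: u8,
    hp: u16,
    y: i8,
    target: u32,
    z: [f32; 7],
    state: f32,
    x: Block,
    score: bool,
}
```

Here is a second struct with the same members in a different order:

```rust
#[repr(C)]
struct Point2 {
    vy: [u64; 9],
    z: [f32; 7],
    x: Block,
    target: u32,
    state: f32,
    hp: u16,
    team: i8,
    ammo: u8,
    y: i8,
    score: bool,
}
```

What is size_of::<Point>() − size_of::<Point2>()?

8

Block: @0: b [2B, align 2] → 2; @2: g [2B, align 2] → 4; @4: e [4B, align 4] → 8; size 8, align 4
@0: team [1B, align 1] → 1
+7 pad (align 8)
@8: vy [72B, align 8] → 80
@80: ammo [1B, align 1] → 81
+1 pad (align 2)
@82: hp [2B, align 2] → 84
@84: y [1B, align 1] → 85
+3 pad (align 4)
@88: target [4B, align 4] → 92
@92: z [28B, align 4] → 120
@120: state [4B, align 4] → 124
@124: x [8B, align 4] → 132
@132: score [1B, align 1] → 133
+3 tail pad (align 8)
size 136, align 8
— Point2 —
@0: vy [72B, align 8] → 72
@72: z [28B, align 4] → 100
@100: x [8B, align 4] → 108
@108: target [4B, align 4] → 112
@112: state [4B, align 4] → 116
@116: hp [2B, align 2] → 118
@118: team [1B, align 1] → 119
@119: ammo [1B, align 1] → 120
@120: y [1B, align 1] → 121
@121: score [1B, align 1] → 122
+6 tail pad (align 8)
size 128, align 8
136 − 128 = 8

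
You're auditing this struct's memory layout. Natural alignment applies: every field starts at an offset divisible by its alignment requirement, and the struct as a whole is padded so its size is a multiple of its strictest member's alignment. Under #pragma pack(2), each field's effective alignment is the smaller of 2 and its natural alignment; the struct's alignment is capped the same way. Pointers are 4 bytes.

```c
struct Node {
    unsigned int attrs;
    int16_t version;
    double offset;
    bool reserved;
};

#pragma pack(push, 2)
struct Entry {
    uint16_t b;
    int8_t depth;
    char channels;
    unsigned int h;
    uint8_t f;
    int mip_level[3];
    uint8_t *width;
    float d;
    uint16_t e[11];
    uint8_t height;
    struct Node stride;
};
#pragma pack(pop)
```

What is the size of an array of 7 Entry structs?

Node: 0..4  attrs  (4B, 4-aligned); 4..6  version  (2B, 2-aligned); 6..8  -- padding (2B); 8..16  offset  (8B, 8-aligned); 16..17  reserved  (1B, 1-aligned); 17..24  -- tail padding (7B); sizeof = 24, alignof = 8
0..2  b  (2B, 2-aligned)
2..3  depth  (1B, 1-aligned)
3..4  channels  (1B, 1-aligned)
4..8  h  (4B, 2-aligned)
8..9  f  (1B, 1-aligned)
9..10  -- padding (1B)
10..22  mip_level  (12B, 2-aligned)
22..26  width  (4B, 2-aligned)
26..30  d  (4B, 2-aligned)
30..52  e  (22B, 2-aligned)
52..53  height  (1B, 1-aligned)
53..54  -- padding (1B)
54..78  stride  (24B, 2-aligned)
sizeof = 78, alignof = 2
array of 7: 7 × 78 = 546

546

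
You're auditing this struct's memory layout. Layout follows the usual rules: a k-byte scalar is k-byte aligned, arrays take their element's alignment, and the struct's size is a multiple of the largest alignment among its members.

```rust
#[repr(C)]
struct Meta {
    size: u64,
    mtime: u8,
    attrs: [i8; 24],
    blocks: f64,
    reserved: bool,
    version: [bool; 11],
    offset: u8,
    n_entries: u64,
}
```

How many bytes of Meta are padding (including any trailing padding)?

@0: size [8B, align 8] → 8
@8: mtime [1B, align 1] → 9
@9: attrs [24B, align 1] → 33
+7 pad (align 8)
@40: blocks [8B, align 8] → 48
@48: reserved [1B, align 1] → 49
@49: version [11B, align 1] → 60
@60: offset [1B, align 1] → 61
+3 pad (align 8)
@64: n_entries [8B, align 8] → 72
size 72, align 8
data bytes 62, size 72 → padding 10

10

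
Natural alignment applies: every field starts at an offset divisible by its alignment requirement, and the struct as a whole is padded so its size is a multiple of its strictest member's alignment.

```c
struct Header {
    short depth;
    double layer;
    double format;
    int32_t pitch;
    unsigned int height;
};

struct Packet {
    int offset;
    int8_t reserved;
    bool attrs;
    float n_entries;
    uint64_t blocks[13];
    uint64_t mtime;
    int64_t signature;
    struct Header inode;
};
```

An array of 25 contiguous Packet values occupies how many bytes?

Header: @0: depth [2B, align 2] → 2; +6 pad (align 8); @8: layer [8B, align 8] → 16; @16: format [8B, align 8] → 24; @24: pitch [4B, align 4] → 28; @28: height [4B, align 4] → 32; size 32, align 8
@0: offset [4B, align 4] → 4
@4: reserved [1B, align 1] → 5
@5: attrs [1B, align 1] → 6
+2 pad (align 4)
@8: n_entries [4B, align 4] → 12
+4 pad (align 8)
@16: blocks [104B, align 8] → 120
@120: mtime [8B, align 8] → 128
@128: signature [8B, align 8] → 136
@136: inode [32B, align 8] → 168
size 168, align 8
array of 25: 25 × 168 = 4200

4200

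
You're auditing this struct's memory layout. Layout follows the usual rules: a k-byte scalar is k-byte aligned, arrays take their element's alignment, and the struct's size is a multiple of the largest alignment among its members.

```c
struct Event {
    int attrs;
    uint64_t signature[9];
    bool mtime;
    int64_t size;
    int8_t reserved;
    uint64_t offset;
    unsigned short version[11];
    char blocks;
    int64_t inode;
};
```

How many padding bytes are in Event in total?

0..4  attrs  (4B, 4-aligned)
4..8  -- padding (4B)
8..80  signature  (72B, 8-aligned)
80..81  mtime  (1B, 1-aligned)
81..88  -- padding (7B)
88..96  size  (8B, 8-aligned)
96..97  reserved  (1B, 1-aligned)
97..104  -- padding (7B)
104..112  offset  (8B, 8-aligned)
112..134  version  (22B, 2-aligned)
134..135  blocks  (1B, 1-aligned)
135..136  -- padding (1B)
136..144  inode  (8B, 8-aligned)
sizeof = 144, alignof = 8
data bytes 125, size 144 → padding 19

19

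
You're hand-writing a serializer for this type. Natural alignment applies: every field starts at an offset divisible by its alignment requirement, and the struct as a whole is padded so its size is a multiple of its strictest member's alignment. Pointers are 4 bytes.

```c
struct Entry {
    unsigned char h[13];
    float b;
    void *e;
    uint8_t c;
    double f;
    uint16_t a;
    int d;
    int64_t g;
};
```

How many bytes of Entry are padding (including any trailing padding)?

@0: h [13B, align 1] → 13
+3 pad (align 4)
@16: b [4B, align 4] → 20
@20: e [4B, align 4] → 24
@24: c [1B, align 1] → 25
+7 pad (align 8)
@32: f [8B, align 8] → 40
@40: a [2B, align 2] → 42
+2 pad (align 4)
@44: d [4B, align 4] → 48
@48: g [8B, align 8] → 56
size 56, align 8
data bytes 44, size 56 → padding 12

12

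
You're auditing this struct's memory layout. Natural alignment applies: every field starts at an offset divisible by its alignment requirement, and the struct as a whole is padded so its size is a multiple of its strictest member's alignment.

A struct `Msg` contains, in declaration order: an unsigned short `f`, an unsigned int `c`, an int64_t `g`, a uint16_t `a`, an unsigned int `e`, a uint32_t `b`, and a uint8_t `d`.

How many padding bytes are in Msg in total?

0..2  f  (2B, 2-aligned)
2..4  -- padding (2B)
4..8  c  (4B, 4-aligned)
8..16  g  (8B, 8-aligned)
16..18  a  (2B, 2-aligned)
18..20  -- padding (2B)
20..24  e  (4B, 4-aligned)
24..28  b  (4B, 4-aligned)
28..29  d  (1B, 1-aligned)
29..32  -- tail padding (3B)
sizeof = 32, alignof = 8
data bytes 25, size 32 → padding 7

7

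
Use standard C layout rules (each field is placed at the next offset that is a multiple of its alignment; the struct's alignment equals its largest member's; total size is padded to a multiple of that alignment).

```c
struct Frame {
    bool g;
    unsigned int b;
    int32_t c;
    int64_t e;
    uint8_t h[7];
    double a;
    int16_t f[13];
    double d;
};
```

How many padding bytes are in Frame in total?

g at 0 (size 1, align 1) → ends 1
pad 3 to align 4 for b
b at 4 (size 4, align 4) → ends 8
c at 8 (size 4, align 4) → ends 12
pad 4 to align 8 for e
e at 16 (size 8, align 8) → ends 24
h at 24 (size 7, align 1) → ends 31
pad 1 to align 8 for a
a at 32 (size 8, align 8) → ends 40
f at 40 (size 26, align 2) → ends 66
pad 6 to align 8 for d
d at 72 (size 8, align 8) → ends 80
total 80 bytes, alignment 8
data bytes 66, size 80 → padding 14

14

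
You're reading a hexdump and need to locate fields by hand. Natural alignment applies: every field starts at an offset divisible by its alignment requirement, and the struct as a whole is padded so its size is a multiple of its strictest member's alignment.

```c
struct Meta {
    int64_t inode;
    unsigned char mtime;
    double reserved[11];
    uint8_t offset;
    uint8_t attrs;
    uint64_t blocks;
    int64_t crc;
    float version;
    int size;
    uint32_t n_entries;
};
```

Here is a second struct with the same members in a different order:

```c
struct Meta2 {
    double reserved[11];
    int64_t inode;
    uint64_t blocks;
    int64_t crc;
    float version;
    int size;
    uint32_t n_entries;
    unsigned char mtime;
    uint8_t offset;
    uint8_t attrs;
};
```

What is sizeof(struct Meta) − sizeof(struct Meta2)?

@0: inode [8B, align 8] → 8
@8: mtime [1B, align 1] → 9
+7 pad (align 8)
@16: reserved [88B, align 8] → 104
@104: offset [1B, align 1] → 105
@105: attrs [1B, align 1] → 106
+6 pad (align 8)
@112: blocks [8B, align 8] → 120
@120: crc [8B, align 8] → 128
@128: version [4B, align 4] → 132
@132: size [4B, align 4] → 136
@136: n_entries [4B, align 4] → 140
+4 tail pad (align 8)
size 144, align 8
— Meta2 —
@0: reserved [88B, align 8] → 88
@88: inode [8B, align 8] → 96
@96: blocks [8B, align 8] → 104
@104: crc [8B, align 8] → 112
@112: version [4B, align 4] → 116
@116: size [4B, align 4] → 120
@120: n_entries [4B, align 4] → 124
@124: mtime [1B, align 1] → 125
@125: offset [1B, align 1] → 126
@126: attrs [1B, align 1] → 127
+1 tail pad (align 8)
size 128, align 8
144 − 128 = 16

16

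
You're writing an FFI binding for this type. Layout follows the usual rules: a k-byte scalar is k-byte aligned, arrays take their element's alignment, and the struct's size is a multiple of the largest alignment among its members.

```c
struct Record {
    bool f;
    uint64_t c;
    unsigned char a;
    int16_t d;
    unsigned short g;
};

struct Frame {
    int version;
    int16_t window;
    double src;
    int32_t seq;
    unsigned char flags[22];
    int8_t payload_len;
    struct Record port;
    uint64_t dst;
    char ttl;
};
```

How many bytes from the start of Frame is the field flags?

Record: 0..1  f  (1B, 1-aligned); 1..8  -- padding (7B); 8..16  c  (8B, 8-aligned); 16..17  a  (1B, 1-aligned); 17..18  -- padding (1B); 18..20  d  (2B, 2-aligned); 20..22  g  (2B, 2-aligned); 22..24  -- tail padding (2B); sizeof = 24, alignof = 8
0..4  version  (4B, 4-aligned)
4..6  window  (2B, 2-aligned)
6..8  -- padding (2B)
8..16  src  (8B, 8-aligned)
16..20  seq  (4B, 4-aligned)
20..42  flags  (22B, 1-aligned)

20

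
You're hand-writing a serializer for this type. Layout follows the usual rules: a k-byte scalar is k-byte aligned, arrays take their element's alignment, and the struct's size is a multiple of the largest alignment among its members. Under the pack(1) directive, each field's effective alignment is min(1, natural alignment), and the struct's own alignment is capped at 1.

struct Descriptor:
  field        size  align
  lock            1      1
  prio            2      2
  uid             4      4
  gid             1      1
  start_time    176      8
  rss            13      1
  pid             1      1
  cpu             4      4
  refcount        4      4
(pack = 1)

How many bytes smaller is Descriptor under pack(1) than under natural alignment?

10

natural layout:
  lock at 0 (size 1, align 1) → ends 1
  pad 1 to align 2 for prio
  prio at 2 (size 2, align 2) → ends 4
  uid at 4 (size 4, align 4) → ends 8
  gid at 8 (size 1, align 1) → ends 9
  pad 7 to align 8 for start_time
  start_time at 16 (size 176, align 8) → ends 192
  rss at 192 (size 13, align 1) → ends 205
  pid at 205 (size 1, align 1) → ends 206
  pad 2 to align 4 for cpu
  cpu at 208 (size 4, align 4) → ends 212
  refcount at 212 (size 4, align 4) → ends 216
  total 216 bytes, alignment 8
packed(1) layout:
  lock at 0 (size 1, align 1) → ends 1
  prio at 1 (size 2, align 1) → ends 3
  uid at 3 (size 4, align 1) → ends 7
  gid at 7 (size 1, align 1) → ends 8
  start_time at 8 (size 176, align 1) → ends 184
  rss at 184 (size 13, align 1) → ends 197
  pid at 197 (size 1, align 1) → ends 198
  cpu at 198 (size 4, align 1) → ends 202
  refcount at 202 (size 4, align 1) → ends 206
  total 206 bytes, alignment 1
216 − 206 = 10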